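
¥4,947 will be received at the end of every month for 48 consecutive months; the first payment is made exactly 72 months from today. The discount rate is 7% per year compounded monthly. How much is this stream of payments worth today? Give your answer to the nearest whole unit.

¥136,696

Ordinary annuity of 48 payments, first payment at period 72.
Periodic rate r = 0.07/12 per month; n is counted in months.
The ordinary-annuity PV formula values the stream one period before the first payment (period 71); discount that back 71 periods:
PV₀ = 4,947 × [1 − (1+r)^−48] / r × (1+r)^−71 = ¥136,696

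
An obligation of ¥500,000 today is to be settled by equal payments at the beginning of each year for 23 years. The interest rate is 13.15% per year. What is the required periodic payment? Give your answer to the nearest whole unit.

Level annuity due; solve PV = PMT × [(1 − (1+r)^−n)/r] × (1+r) for PMT.
Periodic rate r = 0.1315 per year.
With n = 23: PMT = 500,000 / ([(1 − (1+r)^−n)/r] × (1+r)) = ¥61,709

¥61,709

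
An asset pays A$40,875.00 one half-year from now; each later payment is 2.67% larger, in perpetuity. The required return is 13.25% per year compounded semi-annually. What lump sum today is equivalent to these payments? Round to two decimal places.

Periodic rate r = 0.1325/2 per half-year.
Growing perpetuity (Gordon): PV = PMT₁ / (r − g) = 40,875 / (r − 0.0267) = A$1,033,501.90.

A$1,033,501.90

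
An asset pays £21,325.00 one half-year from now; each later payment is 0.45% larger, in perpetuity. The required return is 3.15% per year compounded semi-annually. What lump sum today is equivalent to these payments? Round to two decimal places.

Periodic rate r = 0.0315/2 per half-year.
Growing perpetuity (Gordon): PV = PMT₁ / (r − g) = 21,325 / (r − 0.0045) = £1,895,555.56.

£1,895,555.56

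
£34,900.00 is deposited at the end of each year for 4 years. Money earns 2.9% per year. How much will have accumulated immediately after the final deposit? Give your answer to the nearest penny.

This is an ordinary annuity: 4 deposits of £34,900.00 at the end of each year.
Periodic rate r = 0.029 per year.
FV = PMT × [((1+r)^n − 1)/r] = 34,900 × [(1+r)^4 − 1] / r = £145,790.85

£145,790.85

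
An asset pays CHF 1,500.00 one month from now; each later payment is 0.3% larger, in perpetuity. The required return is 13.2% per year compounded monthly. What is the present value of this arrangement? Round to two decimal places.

CHF 187,500.00

Periodic rate r = 0.132/12 per month.
Growing perpetuity (Gordon): PV = PMT₁ / (r − g) = 1,500 / (r − 0.003) = CHF 187,500.00.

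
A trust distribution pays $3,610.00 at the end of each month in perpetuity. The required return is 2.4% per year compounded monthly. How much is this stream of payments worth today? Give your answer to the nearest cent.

Periodic rate r = 0.024/12 per month.
Level perpetuity: PV = PMT / r = 3,610 / (0.024/12) = $1,805,000.00.

$1,805,000.00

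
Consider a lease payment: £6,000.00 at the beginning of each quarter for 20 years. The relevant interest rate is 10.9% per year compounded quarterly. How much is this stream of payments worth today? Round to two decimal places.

This is an annuity due: 80 payments of £6,000.00 at the beginning of each quarter.
Periodic rate r = 0.109/4 per quarter; n is counted in quarters.
PV = PMT × [(1 − (1+r)^−n)/r] × (1+r) = 6,000 × [1 − (1+r)^−80] / r × (1+r) = £199,858.45

£199,858.45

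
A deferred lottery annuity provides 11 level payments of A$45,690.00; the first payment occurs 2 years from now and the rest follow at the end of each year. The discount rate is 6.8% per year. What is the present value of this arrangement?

A$324,020.32

Ordinary annuity of 11 payments, first payment at period 2.
Periodic rate r = 0.068 per year.
The ordinary-annuity PV formula values the stream one period before the first payment (period 1); discount that back 1 periods:
PV₀ = 45,690 × [1 − (1+r)^−11] / r × (1+r)^−1 = A$324,020.32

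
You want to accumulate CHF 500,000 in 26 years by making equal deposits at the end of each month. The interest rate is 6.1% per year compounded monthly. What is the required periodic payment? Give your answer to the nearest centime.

Level ordinary annuity; solve FV = PMT × [((1+r)^n − 1)/r] for PMT.
Periodic rate r = 0.061/12 per month; n is counted in months.
With n = 312: PMT = 500,000 / ([((1+r)^n − 1)/r]) = CHF 657.68

CHF 657.68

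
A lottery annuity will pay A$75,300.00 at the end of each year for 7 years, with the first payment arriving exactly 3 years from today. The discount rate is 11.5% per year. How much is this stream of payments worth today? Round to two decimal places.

Ordinary annuity of 7 payments, first payment at period 3.
Periodic rate r = 0.115 per year.
The ordinary-annuity PV formula values the stream one period before the first payment (period 2); discount that back 2 periods:
PV₀ = 75,300 × [1 − (1+r)^−7] / r × (1+r)^−2 = A$280,857.24

A$280,857.24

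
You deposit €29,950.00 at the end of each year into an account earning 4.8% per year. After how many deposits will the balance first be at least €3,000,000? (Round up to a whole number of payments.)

38 payments

Periodic rate r = 0.048 per year.
Ordinary annuity FV: 3,000,000 = 29,950 × [((1+r)^n − 1)/r].
(1+r)^n = 1 + 3,000,000 × r / 29,950, so n = ln(1 + 3,000,000·r/29,950) / ln(1+r) = 37.52.
Round up to a whole number of payments: n = 38.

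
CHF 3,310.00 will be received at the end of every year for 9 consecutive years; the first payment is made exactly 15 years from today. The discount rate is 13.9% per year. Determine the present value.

CHF 2,656.83

Ordinary annuity of 9 payments, first payment at period 15.
Periodic rate r = 0.139 per year.
The ordinary-annuity PV formula values the stream one period before the first payment (period 14); discount that back 14 periods:
PV₀ = 3,310 × [1 − (1+r)^−9] / r × (1+r)^−14 = CHF 2,656.83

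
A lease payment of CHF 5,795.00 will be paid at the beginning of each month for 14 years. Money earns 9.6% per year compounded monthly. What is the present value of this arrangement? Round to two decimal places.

This is an annuity due: 168 payments of CHF 5,795.00 at the beginning of each month.
Periodic rate r = 0.096/12 per month; n is counted in months.
PV = PMT × [(1 − (1+r)^−n)/r] × (1+r) = 5,795 × [1 − (1+r)^−168] / r × (1+r) = CHF 538,720.34

CHF 538,720.34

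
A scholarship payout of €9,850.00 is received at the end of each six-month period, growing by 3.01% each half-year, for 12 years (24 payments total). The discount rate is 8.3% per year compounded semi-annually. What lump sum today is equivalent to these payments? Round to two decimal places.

Periodic rate r = 0.083/2 per half-year; n is counted in half-years.
Growing ordinary annuity: PV = PMT₁ × [1 − ((1+g)/(1+r))^n] / (r − g) = 9,850 × [1 − ((1+0.0301)/(1+r))^24] / (r − 0.0301) = €200,576.09.

€200,576.09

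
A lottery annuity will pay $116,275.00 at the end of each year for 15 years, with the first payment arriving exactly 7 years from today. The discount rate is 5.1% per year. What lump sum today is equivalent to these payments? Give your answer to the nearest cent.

Ordinary annuity of 15 payments, first payment at period 7.
Periodic rate r = 0.051 per year.
The ordinary-annuity PV formula values the stream one period before the first payment (period 6); discount that back 6 periods:
PV₀ = 116,275 × [1 − (1+r)^−15] / r × (1+r)^−6 = $889,452.01

$889,452.01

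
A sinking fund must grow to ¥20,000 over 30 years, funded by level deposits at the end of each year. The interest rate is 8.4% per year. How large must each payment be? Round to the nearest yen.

¥164

Level ordinary annuity; solve FV = PMT × [((1+r)^n − 1)/r] for PMT.
Periodic rate r = 0.084 per year.
With n = 30: PMT = 20,000 / ([((1+r)^n − 1)/r]) = ¥164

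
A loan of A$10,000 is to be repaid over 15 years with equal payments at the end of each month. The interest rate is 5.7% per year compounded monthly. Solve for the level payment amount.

A$82.77

Level ordinary annuity; solve PV = PMT × [(1 − (1+r)^−n)/r] for PMT.
Periodic rate r = 0.057/12 per month; n is counted in months.
With n = 180: PMT = 10,000 / ([(1 − (1+r)^−n)/r]) = A$82.77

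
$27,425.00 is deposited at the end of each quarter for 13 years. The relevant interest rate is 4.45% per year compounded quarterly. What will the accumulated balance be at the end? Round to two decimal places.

This is an ordinary annuity: 52 deposits of $27,425.00 at the end of each quarter.
Periodic rate r = 0.0445/4 per quarter; n is counted in quarters.
FV = PMT × [((1+r)^n − 1)/r] = 27,425 × [(1+r)^52 − 1] / r = $1,917,097.45

$1,917,097.45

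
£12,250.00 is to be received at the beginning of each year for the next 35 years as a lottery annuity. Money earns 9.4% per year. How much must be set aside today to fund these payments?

£136,425.60

This is an annuity due: 35 payments of £12,250.00 at the beginning of each year.
Periodic rate r = 0.094 per year.
PV = PMT × [(1 − (1+r)^−n)/r] × (1+r) = 12,250 × [1 − (1+r)^−35] / r × (1+r) = £136,425.60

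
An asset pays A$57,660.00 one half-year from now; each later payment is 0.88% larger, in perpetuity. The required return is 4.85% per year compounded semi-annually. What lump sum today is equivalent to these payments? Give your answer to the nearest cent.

A$3,732,038.83

Periodic rate r = 0.0485/2 per half-year.
Growing perpetuity (Gordon): PV = PMT₁ / (r − g) = 57,660 / (r − 0.0088) = A$3,732,038.83.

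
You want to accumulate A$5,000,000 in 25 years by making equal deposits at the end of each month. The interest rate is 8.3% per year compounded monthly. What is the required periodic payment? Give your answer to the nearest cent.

Level ordinary annuity; solve FV = PMT × [((1+r)^n − 1)/r] for PMT.
Periodic rate r = 0.083/12 per month; n is counted in months.
With n = 300: PMT = 5,000,000 / ([((1+r)^n − 1)/r]) = A$5,006.38

A$5,006.38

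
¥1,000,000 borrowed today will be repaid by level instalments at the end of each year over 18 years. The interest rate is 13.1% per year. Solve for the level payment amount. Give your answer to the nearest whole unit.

¥147,036

Level ordinary annuity; solve PV = PMT × [(1 − (1+r)^−n)/r] for PMT.
Periodic rate r = 0.131 per year.
With n = 18: PMT = 1,000,000 / ([(1 − (1+r)^−n)/r]) = ¥147,036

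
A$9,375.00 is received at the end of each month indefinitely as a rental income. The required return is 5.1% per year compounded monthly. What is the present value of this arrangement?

Periodic rate r = 0.051/12 per month.
Level perpetuity: PV = PMT / r = 9,375 / (0.051/12) = A$2,205,882.35.

A$2,205,882.35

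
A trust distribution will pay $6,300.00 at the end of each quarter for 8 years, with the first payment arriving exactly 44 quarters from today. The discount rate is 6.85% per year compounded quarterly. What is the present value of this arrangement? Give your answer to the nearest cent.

Ordinary annuity of 32 payments, first payment at period 44.
Periodic rate r = 0.0685/4 per quarter; n is counted in quarters.
The ordinary-annuity PV formula values the stream one period before the first payment (period 43); discount that back 43 periods:
PV₀ = 6,300 × [1 − (1+r)^−32] / r × (1+r)^−43 = $74,309.14

$74,309.14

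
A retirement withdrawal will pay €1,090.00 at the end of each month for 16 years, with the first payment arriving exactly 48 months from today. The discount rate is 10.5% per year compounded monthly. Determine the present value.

€67,187.16

Ordinary annuity of 192 payments, first payment at period 48.
Periodic rate r = 0.105/12 per month; n is counted in months.
The ordinary-annuity PV formula values the stream one period before the first payment (period 47); discount that back 47 periods:
PV₀ = 1,090 × [1 − (1+r)^−192] / r × (1+r)^−47 = €67,187.16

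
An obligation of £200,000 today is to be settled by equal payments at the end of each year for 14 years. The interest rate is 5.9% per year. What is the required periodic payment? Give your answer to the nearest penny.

£21,383.95

Level ordinary annuity; solve PV = PMT × [(1 − (1+r)^−n)/r] for PMT.
Periodic rate r = 0.059 per year.
With n = 14: PMT = 200,000 / ([(1 − (1+r)^−n)/r]) = £21,383.95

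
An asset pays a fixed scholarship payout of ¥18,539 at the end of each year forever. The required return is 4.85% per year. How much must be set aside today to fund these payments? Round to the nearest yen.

Periodic rate r = 0.0485 per year.
Level perpetuity: PV = PMT / r = 18,539 / (0.0485) = ¥382,247.

¥382,247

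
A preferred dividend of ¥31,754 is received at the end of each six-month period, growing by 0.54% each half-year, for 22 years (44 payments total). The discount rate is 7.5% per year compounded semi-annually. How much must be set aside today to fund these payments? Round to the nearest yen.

Periodic rate r = 0.075/2 per half-year; n is counted in half-years.
Growing ordinary annuity: PV = PMT₁ × [1 − ((1+g)/(1+r))^n] / (r − g) = 31,754 × [1 − ((1+0.0054)/(1+r))^44] / (r − 0.0054) = ¥741,064.

¥741,064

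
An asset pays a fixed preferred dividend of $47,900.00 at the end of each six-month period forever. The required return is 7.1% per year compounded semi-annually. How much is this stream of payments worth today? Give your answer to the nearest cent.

Periodic rate r = 0.071/2 per half-year.
Level perpetuity: PV = PMT / r = 47,900 / (0.071/2) = $1,349,295.77.

$1,349,295.77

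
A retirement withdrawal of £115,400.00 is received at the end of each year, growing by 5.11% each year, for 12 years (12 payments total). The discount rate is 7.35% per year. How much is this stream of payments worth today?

Periodic rate r = 0.0735 per year.
Growing ordinary annuity: PV = PMT₁ × [1 − ((1+g)/(1+r))^n] / (r − g) = 115,400 × [1 − ((1+0.0511)/(1+r))^12] / (r − 0.0511) = £1,151,770.55.

£1,151,770.55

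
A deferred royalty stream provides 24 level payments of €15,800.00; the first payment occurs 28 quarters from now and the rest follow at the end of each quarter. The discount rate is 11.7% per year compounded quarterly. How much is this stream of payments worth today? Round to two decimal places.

€123,853.41

Ordinary annuity of 24 payments, first payment at period 28.
Periodic rate r = 0.117/4 per quarter; n is counted in quarters.
The ordinary-annuity PV formula values the stream one period before the first payment (period 27); discount that back 27 periods:
PV₀ = 15,800 × [1 − (1+r)^−24] / r × (1+r)^−27 = €123,853.41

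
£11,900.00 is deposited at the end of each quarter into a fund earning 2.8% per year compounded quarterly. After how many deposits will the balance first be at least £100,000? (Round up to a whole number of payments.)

Periodic rate r = 0.028/4 per quarter; n is counted in quarters.
Ordinary annuity FV: 100,000 = 11,900 × [((1+r)^n − 1)/r].
(1+r)^n = 1 + 100,000 × r / 11,900, so n = ln(1 + 100,000·r/11,900) / ln(1+r) = 8.19.
Round up to a whole number of payments: n = 9.

9 payments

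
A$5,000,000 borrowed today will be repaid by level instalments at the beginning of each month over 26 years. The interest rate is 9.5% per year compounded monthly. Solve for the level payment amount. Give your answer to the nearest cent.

Level annuity due; solve PV = PMT × [(1 − (1+r)^−n)/r] × (1+r) for PMT.
Periodic rate r = 0.095/12 per month; n is counted in months.
With n = 312: PMT = 5,000,000 / ([(1 − (1+r)^−n)/r] × (1+r)) = A$42,940.00

A$42,940.00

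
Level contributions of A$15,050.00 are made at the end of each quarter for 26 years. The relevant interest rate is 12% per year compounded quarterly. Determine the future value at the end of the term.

A$10,349,754.37

This is an ordinary annuity: 104 deposits of A$15,050.00 at the end of each quarter.
Periodic rate r = 0.12/4 per quarter; n is counted in quarters.
FV = PMT × [((1+r)^n − 1)/r] = 15,050 × [(1+r)^104 − 1] / r = A$10,349,754.37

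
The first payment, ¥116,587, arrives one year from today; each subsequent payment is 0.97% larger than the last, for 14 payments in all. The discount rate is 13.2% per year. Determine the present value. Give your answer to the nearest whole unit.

Periodic rate r = 0.132 per year.
Growing ordinary annuity: PV = PMT₁ × [1 − ((1+g)/(1+r))^n] / (r − g) = 116,587 × [1 − ((1+0.0097)/(1+r))^14] / (r − 0.0097) = ¥760,948.

¥760,948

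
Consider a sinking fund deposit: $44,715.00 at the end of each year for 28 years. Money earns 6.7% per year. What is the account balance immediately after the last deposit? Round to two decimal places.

This is an ordinary annuity: 28 deposits of $44,715.00 at the end of each year.
Periodic rate r = 0.067 per year.
FV = PMT × [((1+r)^n − 1)/r] = 44,715 × [(1+r)^28 − 1] / r = $3,434,484.62

$3,434,484.62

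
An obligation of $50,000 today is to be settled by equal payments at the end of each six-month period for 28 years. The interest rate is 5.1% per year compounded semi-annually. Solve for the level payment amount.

Level ordinary annuity; solve PV = PMT × [(1 − (1+r)^−n)/r] for PMT.
Periodic rate r = 0.051/2 per half-year; n is counted in half-years.
With n = 56: PMT = 50,000 / ([(1 − (1+r)^−n)/r]) = $1,686.77

$1,686.77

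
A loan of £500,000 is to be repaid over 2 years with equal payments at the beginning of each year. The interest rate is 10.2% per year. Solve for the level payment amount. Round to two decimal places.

£262,131.30

Level annuity due; solve PV = PMT × [(1 − (1+r)^−n)/r] × (1+r) for PMT.
Periodic rate r = 0.102 per year.
With n = 2: PMT = 500,000 / ([(1 − (1+r)^−n)/r] × (1+r)) = £262,131.30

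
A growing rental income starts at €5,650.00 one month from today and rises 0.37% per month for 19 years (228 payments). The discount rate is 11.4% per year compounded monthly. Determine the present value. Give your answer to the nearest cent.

€712,275.34

Periodic rate r = 0.114/12 per month; n is counted in months.
Growing ordinary annuity: PV = PMT₁ × [1 − ((1+g)/(1+r))^n] / (r − g) = 5,650 × [1 − ((1+0.0037)/(1+r))^228] / (r − 0.0037) = €712,275.34.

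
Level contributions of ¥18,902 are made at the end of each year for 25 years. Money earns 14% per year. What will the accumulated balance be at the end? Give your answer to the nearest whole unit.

¥3,437,722

This is an ordinary annuity: 25 deposits of ¥18,902 at the end of each year.
Periodic rate r = 0.14 per year.
FV = PMT × [((1+r)^n − 1)/r] = 18,902 × [(1+r)^25 − 1] / r = ¥3,437,722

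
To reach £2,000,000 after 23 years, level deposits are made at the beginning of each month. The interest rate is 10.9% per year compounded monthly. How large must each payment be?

£1,617.53

Level annuity due; solve FV = PMT × [((1+r)^n − 1)/r] × (1+r) for PMT.
Periodic rate r = 0.109/12 per month; n is counted in months.
With n = 276: PMT = 2,000,000 / ([((1+r)^n − 1)/r] × (1+r)) = £1,617.53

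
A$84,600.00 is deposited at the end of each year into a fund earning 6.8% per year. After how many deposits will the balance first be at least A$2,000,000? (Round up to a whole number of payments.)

15 payments

Periodic rate r = 0.068 per year.
Ordinary annuity FV: 2,000,000 = 84,600 × [((1+r)^n − 1)/r].
(1+r)^n = 1 + 2,000,000 × r / 84,600, so n = ln(1 + 2,000,000·r/84,600) / ln(1+r) = 14.57.
Round up to a whole number of payments: n = 15.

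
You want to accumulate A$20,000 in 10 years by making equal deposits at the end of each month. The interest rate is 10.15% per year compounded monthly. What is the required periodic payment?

Level ordinary annuity; solve FV = PMT × [((1+r)^n − 1)/r] for PMT.
Periodic rate r = 0.1015/12 per month; n is counted in months.
With n = 120: PMT = 20,000 / ([((1+r)^n − 1)/r]) = A$96.80

A$96.80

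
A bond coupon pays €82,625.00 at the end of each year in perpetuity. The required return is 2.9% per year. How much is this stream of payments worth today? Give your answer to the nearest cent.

€2,849,137.93

Periodic rate r = 0.029 per year.
Level perpetuity: PV = PMT / r = 82,625 / (0.029) = €2,849,137.93.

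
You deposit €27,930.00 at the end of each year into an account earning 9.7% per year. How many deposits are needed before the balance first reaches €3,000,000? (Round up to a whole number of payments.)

27 payments

Periodic rate r = 0.097 per year.
Ordinary annuity FV: 3,000,000 = 27,930 × [((1+r)^n − 1)/r].
(1+r)^n = 1 + 3,000,000 × r / 27,930, so n = ln(1 + 3,000,000·r/27,930) / ln(1+r) = 26.30.
Round up to a whole number of payments: n = 27.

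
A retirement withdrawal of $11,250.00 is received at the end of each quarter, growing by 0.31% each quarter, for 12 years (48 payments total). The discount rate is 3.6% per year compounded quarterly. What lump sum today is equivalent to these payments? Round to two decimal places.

$467,823.41

Periodic rate r = 0.036/4 per quarter; n is counted in quarters.
Growing ordinary annuity: PV = PMT₁ × [1 − ((1+g)/(1+r))^n] / (r − g) = 11,250 × [1 − ((1+0.0031)/(1+r))^48] / (r − 0.0031) = $467,823.41.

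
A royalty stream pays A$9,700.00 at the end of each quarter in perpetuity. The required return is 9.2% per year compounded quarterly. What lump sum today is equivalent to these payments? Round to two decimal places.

A$421,739.13

Periodic rate r = 0.092/4 per quarter.
Level perpetuity: PV = PMT / r = 9,700 / (0.092/4) = A$421,739.13.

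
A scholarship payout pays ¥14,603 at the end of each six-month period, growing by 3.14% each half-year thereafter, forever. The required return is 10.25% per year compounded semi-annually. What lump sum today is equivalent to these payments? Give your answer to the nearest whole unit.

Periodic rate r = 0.1025/2 per half-year.
Growing perpetuity (Gordon): PV = PMT₁ / (r − g) = 14,603 / (r − 0.0314) = ¥735,668.

¥735,668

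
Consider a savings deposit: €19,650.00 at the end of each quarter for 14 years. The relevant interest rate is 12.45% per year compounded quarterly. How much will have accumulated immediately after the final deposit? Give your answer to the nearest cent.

€2,881,745.68

This is an ordinary annuity: 56 deposits of €19,650.00 at the end of each quarter.
Periodic rate r = 0.1245/4 per quarter; n is counted in quarters.
FV = PMT × [((1+r)^n − 1)/r] = 19,650 × [(1+r)^56 − 1] / r = €2,881,745.68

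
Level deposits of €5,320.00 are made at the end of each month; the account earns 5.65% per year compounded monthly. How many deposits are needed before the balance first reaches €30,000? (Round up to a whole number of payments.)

6 payments

Periodic rate r = 0.0565/12 per month; n is counted in months.
Ordinary annuity FV: 30,000 = 5,320 × [((1+r)^n − 1)/r].
(1+r)^n = 1 + 30,000 × r / 5,320, so n = ln(1 + 30,000·r/5,320) / ln(1+r) = 5.58.
Round up to a whole number of payments: n = 6.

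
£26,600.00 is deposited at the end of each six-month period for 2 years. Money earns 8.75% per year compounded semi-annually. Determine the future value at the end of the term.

£113,588.38

This is an ordinary annuity: 4 deposits of £26,600.00 at the end of each six-month period.
Periodic rate r = 0.0875/2 per half-year; n is counted in half-years.
FV = PMT × [((1+r)^n − 1)/r] = 26,600 × [(1+r)^4 − 1] / r = £113,588.38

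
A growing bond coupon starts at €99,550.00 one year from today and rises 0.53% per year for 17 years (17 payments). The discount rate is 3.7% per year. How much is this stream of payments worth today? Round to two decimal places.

Periodic rate r = 0.037 per year.
Growing ordinary annuity: PV = PMT₁ × [1 − ((1+g)/(1+r))^n] / (r − g) = 99,550 × [1 − ((1+0.0053)/(1+r))^17] / (r − 0.0053) = €1,287,829.37.

€1,287,829.37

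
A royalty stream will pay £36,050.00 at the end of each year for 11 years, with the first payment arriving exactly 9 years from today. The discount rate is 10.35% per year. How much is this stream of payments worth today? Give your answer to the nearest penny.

Ordinary annuity of 11 payments, first payment at period 9.
Periodic rate r = 0.1035 per year.
The ordinary-annuity PV formula values the stream one period before the first payment (period 8); discount that back 8 periods:
PV₀ = 36,050 × [1 − (1+r)^−11] / r × (1+r)^−8 = £104,795.80

£104,795.80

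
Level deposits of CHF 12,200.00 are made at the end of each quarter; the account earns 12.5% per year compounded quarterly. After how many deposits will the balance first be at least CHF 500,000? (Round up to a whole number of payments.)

Periodic rate r = 0.125/4 per quarter; n is counted in quarters.
Ordinary annuity FV: 500,000 = 12,200 × [((1+r)^n − 1)/r].
(1+r)^n = 1 + 500,000 × r / 12,200, so n = ln(1 + 500,000·r/12,200) / ln(1+r) = 26.79.
Round up to a whole number of payments: n = 27.

27 payments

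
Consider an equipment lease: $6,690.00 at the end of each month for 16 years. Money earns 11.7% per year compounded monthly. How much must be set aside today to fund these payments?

$579,651.29

This is an ordinary annuity: 192 payments of $6,690.00 at the end of each month.
Periodic rate r = 0.117/12 per month; n is counted in months.
PV = PMT × [(1 − (1+r)^−n)/r] = 6,690 × [1 − (1+r)^−192] / r = $579,651.29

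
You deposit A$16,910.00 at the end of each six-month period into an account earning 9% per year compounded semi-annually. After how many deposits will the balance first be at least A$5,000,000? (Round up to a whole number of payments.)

61 payments

Periodic rate r = 0.09/2 per half-year; n is counted in half-years.
Ordinary annuity FV: 5,000,000 = 16,910 × [((1+r)^n − 1)/r].
(1+r)^n = 1 + 5,000,000 × r / 16,910, so n = ln(1 + 5,000,000·r/16,910) / ln(1+r) = 60.45.
Round up to a whole number of payments: n = 61.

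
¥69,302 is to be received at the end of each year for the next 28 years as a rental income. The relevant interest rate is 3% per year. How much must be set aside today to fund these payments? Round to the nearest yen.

This is an ordinary annuity: 28 payments of ¥69,302 at the end of each year.
Periodic rate r = 0.03 per year.
PV = PMT × [(1 − (1+r)^−n)/r] = 69,302 × [1 − (1+r)^−28] / r = ¥1,300,390

¥1,300,390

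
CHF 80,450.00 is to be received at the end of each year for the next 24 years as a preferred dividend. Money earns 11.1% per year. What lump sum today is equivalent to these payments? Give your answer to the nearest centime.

CHF 666,823.14

This is an ordinary annuity: 24 payments of CHF 80,450.00 at the end of each year.
Periodic rate r = 0.111 per year.
PV = PMT × [(1 − (1+r)^−n)/r] = 80,450 × [1 − (1+r)^−24] / r = CHF 666,823.14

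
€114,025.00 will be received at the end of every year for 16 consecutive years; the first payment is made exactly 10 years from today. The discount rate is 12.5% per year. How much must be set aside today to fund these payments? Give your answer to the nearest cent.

Ordinary annuity of 16 payments, first payment at period 10.
Periodic rate r = 0.125 per year.
The ordinary-annuity PV formula values the stream one period before the first payment (period 9); discount that back 9 periods:
PV₀ = 114,025 × [1 − (1+r)^−16] / r × (1+r)^−9 = €268,018.08

€268,018.08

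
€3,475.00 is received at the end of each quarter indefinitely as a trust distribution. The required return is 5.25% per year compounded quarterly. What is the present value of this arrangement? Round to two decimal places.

€264,761.90

Periodic rate r = 0.0525/4 per quarter.
Level perpetuity: PV = PMT / r = 3,475 / (0.0525/4) = €264,761.90.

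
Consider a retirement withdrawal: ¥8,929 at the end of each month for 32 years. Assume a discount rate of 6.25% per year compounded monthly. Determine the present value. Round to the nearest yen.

This is an ordinary annuity: 384 payments of ¥8,929 at the end of each month.
Periodic rate r = 0.0625/12 per month; n is counted in months.
PV = PMT × [(1 − (1+r)^−n)/r] = 8,929 × [1 − (1+r)^−384] / r = ¥1,481,146

¥1,481,146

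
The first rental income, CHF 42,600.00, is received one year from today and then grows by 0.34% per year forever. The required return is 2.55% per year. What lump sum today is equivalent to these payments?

Periodic rate r = 0.0255 per year.
Growing perpetuity (Gordon): PV = PMT₁ / (r − g) = 42,600 / (r − 0.0034) = CHF 1,927,601.81.

CHF 1,927,601.81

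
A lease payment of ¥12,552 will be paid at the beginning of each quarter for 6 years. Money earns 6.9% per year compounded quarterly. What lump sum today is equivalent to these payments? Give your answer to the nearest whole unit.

¥249,198

This is an annuity due: 24 payments of ¥12,552 at the beginning of each quarter.
Periodic rate r = 0.069/4 per quarter; n is counted in quarters.
PV = PMT × [(1 − (1+r)^−n)/r] × (1+r) = 12,552 × [1 − (1+r)^−24] / r × (1+r) = ¥249,198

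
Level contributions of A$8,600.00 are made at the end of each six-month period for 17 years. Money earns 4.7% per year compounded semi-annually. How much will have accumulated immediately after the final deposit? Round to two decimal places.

This is an ordinary annuity: 34 deposits of A$8,600.00 at the end of each six-month period.
Periodic rate r = 0.047/2 per half-year; n is counted in half-years.
FV = PMT × [((1+r)^n − 1)/r] = 8,600 × [(1+r)^34 − 1] / r = A$440,195.39

A$440,195.39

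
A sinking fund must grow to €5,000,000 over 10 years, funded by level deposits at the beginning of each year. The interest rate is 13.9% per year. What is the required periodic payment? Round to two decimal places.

€228,120.81

Level annuity due; solve FV = PMT × [((1+r)^n − 1)/r] × (1+r) for PMT.
Periodic rate r = 0.139 per year.
With n = 10: PMT = 5,000,000 / ([((1+r)^n − 1)/r] × (1+r)) = €228,120.81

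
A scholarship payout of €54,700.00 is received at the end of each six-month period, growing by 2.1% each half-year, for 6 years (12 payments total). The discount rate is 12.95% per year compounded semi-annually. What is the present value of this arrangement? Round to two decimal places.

Periodic rate r = 0.1295/2 per half-year; n is counted in half-years.
Growing ordinary annuity: PV = PMT₁ × [1 − ((1+g)/(1+r))^n] / (r − g) = 54,700 × [1 − ((1+0.021)/(1+r))^12] / (r − 0.021) = €494,590.99.

€494,590.99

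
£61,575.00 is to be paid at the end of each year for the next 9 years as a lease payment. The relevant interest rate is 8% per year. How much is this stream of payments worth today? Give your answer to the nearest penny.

£384,652.12

This is an ordinary annuity: 9 payments of £61,575.00 at the end of each year.
Periodic rate r = 0.08 per year.
PV = PMT × [(1 − (1+r)^−n)/r] = 61,575 × [1 − (1+r)^−9] / r = £384,652.12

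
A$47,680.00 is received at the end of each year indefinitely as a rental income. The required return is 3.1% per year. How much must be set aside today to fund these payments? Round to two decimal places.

A$1,538,064.52

Periodic rate r = 0.031 per year.
Level perpetuity: PV = PMT / r = 47,680 / (0.031) = A$1,538,064.52.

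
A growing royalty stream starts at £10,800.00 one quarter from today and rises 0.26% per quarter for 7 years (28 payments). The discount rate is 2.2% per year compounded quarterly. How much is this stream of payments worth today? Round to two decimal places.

£289,323.59

Periodic rate r = 0.022/4 per quarter; n is counted in quarters.
Growing ordinary annuity: PV = PMT₁ × [1 − ((1+g)/(1+r))^n] / (r − g) = 10,800 × [1 − ((1+0.0026)/(1+r))^28] / (r − 0.0026) = £289,323.59.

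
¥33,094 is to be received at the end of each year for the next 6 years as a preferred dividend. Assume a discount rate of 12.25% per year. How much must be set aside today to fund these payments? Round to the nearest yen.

¥135,105

This is an ordinary annuity: 6 payments of ¥33,094 at the end of each year.
Periodic rate r = 0.1225 per year.
PV = PMT × [(1 − (1+r)^−n)/r] = 33,094 × [1 − (1+r)^−6] / r = ¥135,105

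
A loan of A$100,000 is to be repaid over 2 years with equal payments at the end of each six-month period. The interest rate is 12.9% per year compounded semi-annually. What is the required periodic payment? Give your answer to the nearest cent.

Level ordinary annuity; solve PV = PMT × [(1 − (1+r)^−n)/r] for PMT.
Periodic rate r = 0.129/2 per half-year; n is counted in half-years.
With n = 4: PMT = 100,000 / ([(1 − (1+r)^−n)/r]) = A$29,157.10

A$29,157.10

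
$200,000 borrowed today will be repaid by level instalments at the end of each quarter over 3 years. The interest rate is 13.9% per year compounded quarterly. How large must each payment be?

$20,666.35

Level ordinary annuity; solve PV = PMT × [(1 − (1+r)^−n)/r] for PMT.
Periodic rate r = 0.139/4 per quarter; n is counted in quarters.
With n = 12: PMT = 200,000 / ([(1 − (1+r)^−n)/r]) = $20,666.35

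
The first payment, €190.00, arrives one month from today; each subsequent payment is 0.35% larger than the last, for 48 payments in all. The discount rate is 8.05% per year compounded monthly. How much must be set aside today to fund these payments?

Periodic rate r = 0.0805/12 per month; n is counted in months.
Growing ordinary annuity: PV = PMT₁ × [1 − ((1+g)/(1+r))^n] / (r − g) = 190 × [1 − ((1+0.0035)/(1+r))^48] / (r − 0.0035) = €8,412.75.

€8,412.75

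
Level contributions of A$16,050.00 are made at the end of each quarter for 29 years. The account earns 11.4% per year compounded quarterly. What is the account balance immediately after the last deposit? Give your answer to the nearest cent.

A$14,103,410.65

This is an ordinary annuity: 116 deposits of A$16,050.00 at the end of each quarter.
Periodic rate r = 0.114/4 per quarter; n is counted in quarters.
FV = PMT × [((1+r)^n − 1)/r] = 16,050 × [(1+r)^116 − 1] / r = A$14,103,410.65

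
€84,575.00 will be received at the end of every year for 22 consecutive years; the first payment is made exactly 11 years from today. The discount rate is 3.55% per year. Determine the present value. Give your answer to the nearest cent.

€900,578.86

Ordinary annuity of 22 payments, first payment at period 11.
Periodic rate r = 0.0355 per year.
The ordinary-annuity PV formula values the stream one period before the first payment (period 10); discount that back 10 periods:
PV₀ = 84,575 × [1 − (1+r)^−22] / r × (1+r)^−10 = €900,578.86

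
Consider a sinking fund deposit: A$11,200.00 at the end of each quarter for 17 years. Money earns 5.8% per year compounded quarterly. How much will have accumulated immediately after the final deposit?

A$1,283,427.16

This is an ordinary annuity: 68 deposits of A$11,200.00 at the end of each quarter.
Periodic rate r = 0.058/4 per quarter; n is counted in quarters.
FV = PMT × [((1+r)^n − 1)/r] = 11,200 × [(1+r)^68 − 1] / r = A$1,283,427.16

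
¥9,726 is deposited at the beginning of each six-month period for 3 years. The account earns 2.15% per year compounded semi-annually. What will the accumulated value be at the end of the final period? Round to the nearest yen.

This is an annuity due: 6 deposits of ¥9,726 at the beginning of each six-month period.
Periodic rate r = 0.0215/2 per half-year; n is counted in half-years.
FV = PMT × [((1+r)^n − 1)/r] × (1+r) = 9,726 × [(1+r)^6 − 1] / r × (1+r) = ¥60,591

¥60,591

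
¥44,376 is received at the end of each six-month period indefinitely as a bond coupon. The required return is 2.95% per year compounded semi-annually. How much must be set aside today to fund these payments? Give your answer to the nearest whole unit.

¥3,008,542

Periodic rate r = 0.0295/2 per half-year.
Level perpetuity: PV = PMT / r = 44,376 / (0.0295/2) = ¥3,008,542.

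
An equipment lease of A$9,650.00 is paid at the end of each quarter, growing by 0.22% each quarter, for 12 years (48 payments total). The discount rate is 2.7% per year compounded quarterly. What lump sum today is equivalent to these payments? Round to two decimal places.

Periodic rate r = 0.027/4 per quarter; n is counted in quarters.
Growing ordinary annuity: PV = PMT₁ × [1 − ((1+g)/(1+r))^n] / (r − g) = 9,650 × [1 − ((1+0.0022)/(1+r))^48] / (r − 0.0022) = A$414,449.42.

A$414,449.42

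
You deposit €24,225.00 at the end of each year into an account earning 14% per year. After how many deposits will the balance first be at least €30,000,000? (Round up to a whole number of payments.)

40 payments

Periodic rate r = 0.14 per year.
Ordinary annuity FV: 30,000,000 = 24,225 × [((1+r)^n − 1)/r].
(1+r)^n = 1 + 30,000,000 × r / 24,225, so n = ln(1 + 30,000,000·r/24,225) / ln(1+r) = 39.39.
Round up to a whole number of payments: n = 40.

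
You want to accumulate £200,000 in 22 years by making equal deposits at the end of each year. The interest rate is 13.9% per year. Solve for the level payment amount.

£1,682.86

Level ordinary annuity; solve FV = PMT × [((1+r)^n − 1)/r] for PMT.
Periodic rate r = 0.139 per year.
With n = 22: PMT = 200,000 / ([((1+r)^n − 1)/r]) = £1,682.86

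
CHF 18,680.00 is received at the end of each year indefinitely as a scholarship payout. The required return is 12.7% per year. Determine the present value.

CHF 147,086.61

Periodic rate r = 0.127 per year.
Level perpetuity: PV = PMT / r = 18,680 / (0.127) = CHF 147,086.61.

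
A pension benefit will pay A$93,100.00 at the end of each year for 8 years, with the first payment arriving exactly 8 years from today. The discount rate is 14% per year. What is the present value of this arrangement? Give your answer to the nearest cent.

Ordinary annuity of 8 payments, first payment at period 8.
Periodic rate r = 0.14 per year.
The ordinary-annuity PV formula values the stream one period before the first payment (period 7); discount that back 7 periods:
PV₀ = 93,100 × [1 − (1+r)^−8] / r × (1+r)^−7 = A$172,594.66

A$172,594.66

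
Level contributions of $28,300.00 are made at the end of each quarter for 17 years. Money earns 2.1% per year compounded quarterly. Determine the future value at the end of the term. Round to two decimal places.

This is an ordinary annuity: 68 deposits of $28,300.00 at the end of each quarter.
Periodic rate r = 0.021/4 per quarter; n is counted in quarters.
FV = PMT × [((1+r)^n − 1)/r] = 28,300 × [(1+r)^68 − 1] / r = $2,305,517.32

$2,305,517.32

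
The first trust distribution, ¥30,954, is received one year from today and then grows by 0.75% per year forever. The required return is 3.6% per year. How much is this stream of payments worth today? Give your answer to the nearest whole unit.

¥1,086,105

Periodic rate r = 0.036 per year.
Growing perpetuity (Gordon): PV = PMT₁ / (r − g) = 30,954 / (r − 0.0075) = ¥1,086,105.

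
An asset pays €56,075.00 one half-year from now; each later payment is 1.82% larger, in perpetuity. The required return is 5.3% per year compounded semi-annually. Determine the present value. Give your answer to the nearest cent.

Periodic rate r = 0.053/2 per half-year.
Growing perpetuity (Gordon): PV = PMT₁ / (r − g) = 56,075 / (r − 0.0182) = €6,756,024.10.

€6,756,024.10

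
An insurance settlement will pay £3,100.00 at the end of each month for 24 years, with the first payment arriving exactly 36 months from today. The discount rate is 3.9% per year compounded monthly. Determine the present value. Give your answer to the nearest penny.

£517,007.63

Ordinary annuity of 288 payments, first payment at period 36.
Periodic rate r = 0.039/12 per month; n is counted in months.
The ordinary-annuity PV formula values the stream one period before the first payment (period 35); discount that back 35 periods:
PV₀ = 3,100 × [1 − (1+r)^−288] / r × (1+r)^−35 = £517,007.63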